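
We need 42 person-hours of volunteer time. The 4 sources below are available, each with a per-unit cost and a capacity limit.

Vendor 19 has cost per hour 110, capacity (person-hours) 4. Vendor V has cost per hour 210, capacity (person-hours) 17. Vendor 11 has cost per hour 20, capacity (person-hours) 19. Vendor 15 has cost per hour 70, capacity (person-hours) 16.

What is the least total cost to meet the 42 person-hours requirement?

Fill from the cheapest source first.
Take 19 from Vendor 11 at 20 ; need 23 more.
Vendor 15 at 70: take all 16 person-hours ; 7 still needed.
Vendor 19 at 110: take all 4 person-hours ; 3 still needed.
Take 3 from Vendor V at 210 to finish.
Cost = 19×20 + 16×70 + 4×110 + 3×210 = 2570.

2570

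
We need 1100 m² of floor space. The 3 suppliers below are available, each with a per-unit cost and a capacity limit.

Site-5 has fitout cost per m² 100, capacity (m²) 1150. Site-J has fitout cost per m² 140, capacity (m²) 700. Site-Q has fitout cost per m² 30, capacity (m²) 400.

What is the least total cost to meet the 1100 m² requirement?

82000

Fill from the cheapest supplier first.
Take 400 from Site-Q at 30 ; need 700 more.
Site-5 at 100: take 700 of its 1150 ; requirement met.
Site-J: unused.
Cost = 400×30 + 700×100 = 82000.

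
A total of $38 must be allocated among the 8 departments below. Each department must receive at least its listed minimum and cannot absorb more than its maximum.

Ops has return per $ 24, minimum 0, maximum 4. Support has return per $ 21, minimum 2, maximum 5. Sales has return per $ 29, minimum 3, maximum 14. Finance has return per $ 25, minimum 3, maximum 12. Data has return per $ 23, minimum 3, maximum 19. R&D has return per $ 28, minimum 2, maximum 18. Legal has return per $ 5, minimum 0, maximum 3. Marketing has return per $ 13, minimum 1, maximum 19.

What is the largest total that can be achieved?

Meeting every minimum uses 0+2+3+3+3+2+0+1 = 14 $, leaving 24.
Highest return per $ first: Sales 29 > R&D 28 > Finance 25 > Ops 24 > Data 23 > Support 21 > Marketing 13 > Legal 5.
Sales takes 11 more to reach its cap of 14 → 13 left.
Only 13 left; R&D takes them to reach 15.
Total = 21×2 + 29×14 + 25×3 + 23×3 + 28×15 + 13×1 = 1025.

1025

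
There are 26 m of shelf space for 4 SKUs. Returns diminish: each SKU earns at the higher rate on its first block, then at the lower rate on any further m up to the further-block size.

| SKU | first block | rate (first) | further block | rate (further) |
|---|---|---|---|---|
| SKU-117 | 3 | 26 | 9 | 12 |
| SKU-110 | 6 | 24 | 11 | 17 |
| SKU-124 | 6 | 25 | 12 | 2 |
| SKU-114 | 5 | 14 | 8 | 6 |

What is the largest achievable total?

559

Order all 8 blocks by rate: SKU-117/first 26 > SKU-124/first 25 > SKU-110/first 24 > SKU-110/second 17 > SKU-114/first 14 > SKU-117/second 12 > SKU-114/second 6 > SKU-124/second 2.
SKU-117/first (26): +3 ; 23 left.
SKU-124/first (25): +6 ; 17 left.
Fill SKU-110 first block (6 at 24) ; 11 left.
Fill SKU-110 second block (11 at 17) ; 0 left.
Total = 26×3 + 25×6 + 24×6 + 17×11 = 559.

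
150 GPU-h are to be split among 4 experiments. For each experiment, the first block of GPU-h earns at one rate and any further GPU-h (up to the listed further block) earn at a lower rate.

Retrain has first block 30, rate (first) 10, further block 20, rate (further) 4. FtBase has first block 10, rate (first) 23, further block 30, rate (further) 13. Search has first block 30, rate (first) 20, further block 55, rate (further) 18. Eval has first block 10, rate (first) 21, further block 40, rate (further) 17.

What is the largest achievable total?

2775

Rank every tier by rate: FtBase/first 23 > Eval/first 21 > Search/first 20 > Search/second 18 > Eval/second 17 > FtBase/second 13 > Retrain/first 10 > Retrain/second 4.
FtBase/first (23): +10 → 140 left.
Eval first at 21: fill all 10 → 130 left.
Fill Search first block (30 at 20) → 100 left.
Fill Search second block (55 at 18) → 45 left.
Fill Eval second block (40 at 17) → 5 left.
5 remain; put them into FtBase second at 13.
Total = 23×10 + 21×10 + 20×30 + 18×55 + 17×40 + 13×5 = 2775.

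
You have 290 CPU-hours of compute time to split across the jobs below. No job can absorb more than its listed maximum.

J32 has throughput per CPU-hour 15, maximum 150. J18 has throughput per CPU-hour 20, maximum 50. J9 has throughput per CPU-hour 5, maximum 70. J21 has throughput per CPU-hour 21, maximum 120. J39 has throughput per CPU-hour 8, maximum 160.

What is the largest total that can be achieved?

Order the jobs by throughput per CPU-hour: J21 21 > J18 20 > J32 15 > J39 8 > J9 5.
J21 takes 120 to reach its cap of 120 ; 170 left.
J18 takes 50 to reach its cap of 50 ; 120 left.
J32 has room for 150 but only 120 remain, so it gets 120.
Total = 15×120 + 20×50 + 21×120 = 5320.

5320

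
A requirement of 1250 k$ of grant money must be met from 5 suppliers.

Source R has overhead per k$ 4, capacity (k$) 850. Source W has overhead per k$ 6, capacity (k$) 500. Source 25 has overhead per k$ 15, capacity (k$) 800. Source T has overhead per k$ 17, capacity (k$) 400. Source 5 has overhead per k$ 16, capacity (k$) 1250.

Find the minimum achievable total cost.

Fill from the cheapest supplier first.
Take 850 from Source R at 4 ; need 400 more.
Source W at 6: take 400 of its 500 ; requirement met.
Source 25, Source 5, Source T: unused.
Cost = 850×4 + 400×6 = 5800.

5800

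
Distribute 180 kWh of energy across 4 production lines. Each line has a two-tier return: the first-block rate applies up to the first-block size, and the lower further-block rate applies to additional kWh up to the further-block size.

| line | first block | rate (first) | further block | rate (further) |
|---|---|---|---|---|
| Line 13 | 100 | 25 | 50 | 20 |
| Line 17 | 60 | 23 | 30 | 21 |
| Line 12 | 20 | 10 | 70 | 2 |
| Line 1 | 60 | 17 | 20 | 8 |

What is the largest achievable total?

Treat each block as its own option and order by rate: Line 13/first 25 > Line 17/first 23 > Line 17/second 21 > Line 13/second 20 > Line 1/first 17 > Line 12/first 10 > Line 1/second 8 > Line 12/second 2.
Line 13 first at 25: fill all 100 → 80 left.
Fill Line 17 first block (60 at 23) → 20 left.
20 remain; put them into Line 17 second at 21.
Total = 25×100 + 23×60 + 21×20 = 4300.

4300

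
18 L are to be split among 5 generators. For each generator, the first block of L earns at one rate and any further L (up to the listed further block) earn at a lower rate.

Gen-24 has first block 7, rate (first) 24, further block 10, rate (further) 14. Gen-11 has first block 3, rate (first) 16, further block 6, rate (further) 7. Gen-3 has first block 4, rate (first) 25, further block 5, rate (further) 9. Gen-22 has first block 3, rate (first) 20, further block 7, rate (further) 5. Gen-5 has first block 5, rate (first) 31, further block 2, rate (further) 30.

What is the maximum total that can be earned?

Treat each block as its own option and order by rate: Gen-5/tier1 31 > Gen-5/tier2 30 > Gen-3/tier1 25 > Gen-24/tier1 24 > Gen-22/tier1 20 > Gen-11/tier1 16 > Gen-24/tier2 14 > Gen-3/tier2 9 > Gen-11/tier2 7 > Gen-22/tier2 5.
Gen-5/tier1 (31): +5 → 13 left.
Gen-5/tier2 (30): +2 → 11 left.
Gen-3 tier1 at 25: fill all 4 → 7 left.
Fill Gen-24 tier1 block (7 at 24) → 0 left.
Total = 31×5 + 30×2 + 25×4 + 24×7 = 483.

483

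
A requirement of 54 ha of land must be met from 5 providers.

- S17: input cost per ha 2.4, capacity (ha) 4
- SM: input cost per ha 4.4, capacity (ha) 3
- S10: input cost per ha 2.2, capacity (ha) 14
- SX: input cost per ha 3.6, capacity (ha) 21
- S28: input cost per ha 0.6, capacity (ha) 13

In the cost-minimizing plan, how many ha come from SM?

2

Cheapest first:
S28 at 0.6: take all 13 ha → 41 still needed.
Take 14 from S10 at 2.2 → need 27 more.
Take 4 from S17 at 2.4 → need 23 more.
SX (3.6): use full 21 → 2 ha to go.
SM at 4.4: take 2 of its 3 → requirement met.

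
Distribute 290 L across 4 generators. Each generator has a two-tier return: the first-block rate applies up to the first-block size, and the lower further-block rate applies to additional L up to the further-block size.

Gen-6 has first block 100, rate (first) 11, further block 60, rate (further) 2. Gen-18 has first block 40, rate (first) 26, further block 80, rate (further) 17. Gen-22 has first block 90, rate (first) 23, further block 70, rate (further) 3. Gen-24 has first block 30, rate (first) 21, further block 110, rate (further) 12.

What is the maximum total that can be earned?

Order all 8 blocks by rate: Gen-18/first 26 > Gen-22/first 23 > Gen-24/first 21 > Gen-18/second 17 > Gen-24/second 12 > Gen-6/first 11 > Gen-22/second 3 > Gen-6/second 2.
Gen-18/first (26): +40 — 250 left.
Gen-22 first at 23: fill all 90 — 160 left.
Gen-24 first at 21: fill all 30 — 130 left.
Fill Gen-18 second block (80 at 17) — 50 left.
50 remain; put them into Gen-24 second at 12.
Total = 26×40 + 23×90 + 21×30 + 17×80 + 12×50 = 5700.

5700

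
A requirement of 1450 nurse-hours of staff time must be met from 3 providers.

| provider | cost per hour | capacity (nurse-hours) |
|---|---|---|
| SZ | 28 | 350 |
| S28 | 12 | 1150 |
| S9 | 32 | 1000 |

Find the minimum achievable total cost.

22200

Fill from the cheapest provider first.
Take 1150 from S28 at 12 ; need 300 more.
Take 300 from SZ at 28 to finish.
S9: unused.
Cost = 1150×12 + 300×28 = 22200.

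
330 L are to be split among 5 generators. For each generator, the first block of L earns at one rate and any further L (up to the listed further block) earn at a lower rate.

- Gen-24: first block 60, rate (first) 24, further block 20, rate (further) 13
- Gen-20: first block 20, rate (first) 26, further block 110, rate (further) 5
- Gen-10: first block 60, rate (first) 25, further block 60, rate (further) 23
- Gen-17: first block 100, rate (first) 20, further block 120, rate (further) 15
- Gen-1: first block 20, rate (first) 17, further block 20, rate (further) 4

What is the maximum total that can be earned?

Treat each block as its own option and order by rate: Gen-20/tier1 26 > Gen-10/tier1 25 > Gen-24/tier1 24 > Gen-10/tier2 23 > Gen-17/tier1 20 > Gen-1/tier1 17 > Gen-17/tier2 15 > Gen-24/tier2 13 > Gen-20/tier2 5 > Gen-1/tier2 4.
Gen-20 tier1 at 26: fill all 20 → 310 left.
Fill Gen-10 tier1 block (60 at 25) → 250 left.
Gen-24 tier1 at 24: fill all 60 → 190 left.
Fill Gen-10 tier2 block (60 at 23) → 130 left.
Fill Gen-17 tier1 block (100 at 20) → 30 left.
Gen-1/tier1 (17): +20 → 10 left.
10 remain; put them into Gen-17 tier2 at 15.
Total = 26×20 + 25×60 + 24×60 + 23×60 + 20×100 + 17×20 + 15×10 = 7330.

7330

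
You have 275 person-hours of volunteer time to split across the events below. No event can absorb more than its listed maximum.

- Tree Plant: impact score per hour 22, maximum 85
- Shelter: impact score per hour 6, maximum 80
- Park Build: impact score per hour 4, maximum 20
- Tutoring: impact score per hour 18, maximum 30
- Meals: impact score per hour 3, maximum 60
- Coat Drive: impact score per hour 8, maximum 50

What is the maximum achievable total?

Rank by impact score per hour: Tree Plant 22 > Tutoring 18 > Coat Drive 8 > Shelter 6 > Park Build 4 > Meals 3.
Tree Plant: +85 to 85 (cap) — 190 left.
Tutoring: +30 to 30 (cap) — 160 left.
Give Coat Drive 50 to hit its cap of 50 — 110 left.
Give Shelter 80 to hit its cap of 80 — 30 left.
Give Park Build 20 to hit its cap of 20 — 10 left.
Meals has room for 60 but only 10 remain, so it gets 10.
Total = 22×85 + 6×80 + 4×20 + 18×30 + 3×10 + 8×50 = 3400.

3400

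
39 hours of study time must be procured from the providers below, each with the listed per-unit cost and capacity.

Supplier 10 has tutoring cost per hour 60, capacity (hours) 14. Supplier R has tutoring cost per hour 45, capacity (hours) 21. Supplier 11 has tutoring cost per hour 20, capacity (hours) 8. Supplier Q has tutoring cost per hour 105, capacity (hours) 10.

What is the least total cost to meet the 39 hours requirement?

Use providers in increasing cost order.
Supplier 11 at 20: take all 8 hours ; 31 still needed.
Supplier R (45): use full 21 ; 10 hours to go.
Take 10 from Supplier 10 at 60 to finish.
Supplier Q: unused.
Cost = 8×20 + 21×45 + 10×60 = 1705.

1705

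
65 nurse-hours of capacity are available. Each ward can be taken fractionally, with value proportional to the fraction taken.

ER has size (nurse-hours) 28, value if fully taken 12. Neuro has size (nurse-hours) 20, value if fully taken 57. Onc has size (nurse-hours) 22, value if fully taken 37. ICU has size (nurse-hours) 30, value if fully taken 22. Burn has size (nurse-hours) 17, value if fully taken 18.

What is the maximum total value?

116.4

Best value per unit of size first: Neuro 57/20≈2.85, Onc 37/22≈1.68, Burn 18/17≈1.06, ICU 22/30≈0.733, ER 12/28≈0.429.
All 20 nurse-hours of Neuro fit (value 57) ; 45 remain.
All 22 nurse-hours of Onc fit (value 37) ; 23 remain.
All 17 nurse-hours of Burn fit (value 18) ; 6 remain.
Fill the last 6 nurse-hours with part of ICU: 6/30 of it earns 4.4.
Total value = 116.4.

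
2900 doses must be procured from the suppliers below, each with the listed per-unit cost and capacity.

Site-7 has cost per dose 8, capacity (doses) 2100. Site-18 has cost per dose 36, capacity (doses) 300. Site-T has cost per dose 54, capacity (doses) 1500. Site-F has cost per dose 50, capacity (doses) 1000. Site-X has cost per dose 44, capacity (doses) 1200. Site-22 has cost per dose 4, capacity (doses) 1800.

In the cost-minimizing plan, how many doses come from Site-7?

1100

Use suppliers in increasing cost order.
Take 1800 from Site-22 at 4 — need 1100 more.
Take 1100 from Site-7 at 8 to finish.
Site-18, Site-X, Site-F, Site-T: unused.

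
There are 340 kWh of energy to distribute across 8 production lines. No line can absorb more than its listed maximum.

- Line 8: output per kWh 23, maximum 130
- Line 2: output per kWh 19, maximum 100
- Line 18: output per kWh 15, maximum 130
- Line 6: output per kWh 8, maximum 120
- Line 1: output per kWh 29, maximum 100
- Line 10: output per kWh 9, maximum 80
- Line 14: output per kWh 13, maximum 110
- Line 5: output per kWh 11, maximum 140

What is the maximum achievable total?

7940

Order the production lines by output per kWh: Line 1 29 > Line 8 23 > Line 2 19 > Line 18 15 > Line 14 13 > Line 5 11 > Line 10 9 > Line 6 8.
Line 1: +100 to 100 (cap) — 240 left.
Line 8 takes 130 to reach its cap of 130 — 110 left.
Give Line 2 100 to hit its cap of 100 — 10 left.
Line 18: +10 (room for 130) → 10. Pool exhausted.
Total = 23×130 + 19×100 + 15×10 + 29×100 = 7940.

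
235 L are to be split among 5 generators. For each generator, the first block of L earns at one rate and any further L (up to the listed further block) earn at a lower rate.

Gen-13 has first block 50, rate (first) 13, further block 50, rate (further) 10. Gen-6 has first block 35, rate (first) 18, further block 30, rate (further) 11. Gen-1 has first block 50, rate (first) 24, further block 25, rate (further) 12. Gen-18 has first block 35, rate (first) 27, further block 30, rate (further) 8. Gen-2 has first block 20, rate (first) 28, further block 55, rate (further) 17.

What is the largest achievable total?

Order all 10 blocks by rate: Gen-2/first 28 > Gen-18/first 27 > Gen-1/first 24 > Gen-6/first 18 > Gen-2/second 17 > Gen-13/first 13 > Gen-1/second 12 > Gen-6/second 11 > Gen-13/second 10 > Gen-18/second 8.
Gen-2/first (28): +20 → 215 left.
Gen-18/first (27): +35 → 180 left.
Fill Gen-1 first block (50 at 24) → 130 left.
Fill Gen-6 first block (35 at 18) → 95 left.
Gen-2/second (17): +55 → 40 left.
Gen-13/first: +40 of 50 at 13; pool empty.
Total = 28×20 + 27×35 + 24×50 + 18×35 + 17×55 + 13×40 = 4790.

4790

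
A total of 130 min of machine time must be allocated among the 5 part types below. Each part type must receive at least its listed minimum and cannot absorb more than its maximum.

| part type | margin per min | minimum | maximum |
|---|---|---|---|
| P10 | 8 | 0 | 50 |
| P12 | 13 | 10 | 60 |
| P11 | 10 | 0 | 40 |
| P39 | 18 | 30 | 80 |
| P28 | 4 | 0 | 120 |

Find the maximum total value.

2090

Meeting every minimum uses 0+10+0+30+0 = 40 min, leaving 90.
Highest margin per min first: P39 18 > P12 13 > P11 10 > P10 8 > P28 4.
Give P39 50 more to hit its cap of 80 ; 40 left.
P12 has room for 50 more but only 40 remain, so it gets 50.
Total = 13×50 + 18×80 = 2090.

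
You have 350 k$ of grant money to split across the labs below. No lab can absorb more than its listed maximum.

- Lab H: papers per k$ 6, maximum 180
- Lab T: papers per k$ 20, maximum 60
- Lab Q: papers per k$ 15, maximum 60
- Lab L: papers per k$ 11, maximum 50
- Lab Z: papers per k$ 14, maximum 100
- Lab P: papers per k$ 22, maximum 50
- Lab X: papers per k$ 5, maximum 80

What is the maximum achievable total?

5330

Highest papers per k$ first: Lab P 22 > Lab T 20 > Lab Q 15 > Lab Z 14 > Lab L 11 > Lab H 6 > Lab X 5.
Lab P: +50 to 50 (cap) ; 300 left.
Give Lab T 60 to hit its cap of 60 ; 240 left.
Lab Q takes 60 to reach its cap of 60 ; 180 left.
Lab Z takes 100 to reach its cap of 100 ; 80 left.
Lab L: +50 to 50 (cap) ; 30 left.
Lab H: +30 (room for 180) → 30. Pool exhausted.
Total = 6×30 + 20×60 + 15×60 + 11×50 + 14×100 + 22×50 = 5330.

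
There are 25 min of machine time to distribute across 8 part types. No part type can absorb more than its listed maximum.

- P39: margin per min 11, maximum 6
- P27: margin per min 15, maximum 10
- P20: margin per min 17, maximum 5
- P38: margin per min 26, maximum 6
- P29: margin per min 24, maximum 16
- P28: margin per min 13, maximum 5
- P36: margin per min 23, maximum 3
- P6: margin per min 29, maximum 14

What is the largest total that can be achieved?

682

Highest margin per min first: P6 29 > P38 26 > P29 24 > P36 23 > P20 17 > P27 15 > P28 13 > P39 11.
Give P6 14 to hit its cap of 14 — 11 left.
P38: +6 to 6 (cap) — 5 left.
P29: +5 (room for 16) → 5. Pool exhausted.
Total = 26×6 + 24×5 + 29×14 = 682.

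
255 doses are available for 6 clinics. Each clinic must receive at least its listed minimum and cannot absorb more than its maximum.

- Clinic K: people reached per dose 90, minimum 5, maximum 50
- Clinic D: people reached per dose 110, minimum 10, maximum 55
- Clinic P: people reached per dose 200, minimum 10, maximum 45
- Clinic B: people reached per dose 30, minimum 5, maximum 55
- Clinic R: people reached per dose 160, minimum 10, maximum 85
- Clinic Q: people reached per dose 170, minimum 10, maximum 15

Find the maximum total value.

35850

Meeting every minimum uses 5+10+10+5+10+10 = 50 doses, leaving 205.
Order the clinics by people reached per dose: Clinic P 200 > Clinic Q 170 > Clinic R 160 > Clinic D 110 > Clinic K 90 > Clinic B 30.
Clinic P: +35 to 45 (cap) ; 170 left.
Give Clinic Q 5 more to hit its cap of 15 ; 165 left.
Give Clinic R 75 more to hit its cap of 85 ; 90 left.
Clinic D takes 45 more to reach its cap of 55 ; 45 left.
Clinic K takes 45 more to reach its cap of 50 ; 0 left.
Total = 90×50 + 110×55 + 200×45 + 30×5 + 160×85 + 170×15 = 35850.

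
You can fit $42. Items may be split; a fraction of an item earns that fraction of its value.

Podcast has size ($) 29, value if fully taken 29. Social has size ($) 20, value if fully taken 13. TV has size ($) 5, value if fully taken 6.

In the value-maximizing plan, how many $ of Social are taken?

Rank by value-to-size ratio: TV 6/5≈1.2, Podcast 29/29≈1, Social 13/20≈0.65.
All 5 $ of TV fit (value 6) → 37 remain.
Take all of Podcast (29 $, value 29) → 8 $ left.
Fill the last 8 $ with part of Social: 8/20 of it earns 5.2.

8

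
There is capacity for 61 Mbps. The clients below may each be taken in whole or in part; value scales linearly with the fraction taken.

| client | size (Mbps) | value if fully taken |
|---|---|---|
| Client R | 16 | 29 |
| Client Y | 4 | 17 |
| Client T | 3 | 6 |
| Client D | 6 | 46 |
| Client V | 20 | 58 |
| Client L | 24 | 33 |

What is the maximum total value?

Rank by value-to-size ratio: Client D 46/6≈7.67, Client Y 17/4≈4.25, Client V 58/20≈2.9, Client T 6/3≈2, Client R 29/16≈1.81, Client L 33/24≈1.38.
Client D: take in full, 6 Mbps for value 46 — 55 left.
Take all of Client Y (4 Mbps, value 17) — 51 Mbps left.
Take all of Client V (20 Mbps, value 58) — 31 Mbps left.
All 3 Mbps of Client T fit (value 6) — 28 remain.
All 16 Mbps of Client R fit (value 29) — 12 remain.
12 Mbps left: a 12/24 share of Client L gives 33×12/24 = 16.5.
Total value = 172.5.

172.5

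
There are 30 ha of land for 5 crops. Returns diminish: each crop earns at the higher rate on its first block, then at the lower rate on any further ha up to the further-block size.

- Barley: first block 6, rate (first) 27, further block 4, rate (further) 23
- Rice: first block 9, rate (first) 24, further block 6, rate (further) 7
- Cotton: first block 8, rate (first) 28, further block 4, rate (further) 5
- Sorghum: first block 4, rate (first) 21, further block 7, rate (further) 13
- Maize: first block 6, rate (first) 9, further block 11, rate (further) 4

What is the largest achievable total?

Rank every tier by rate: Cotton/first 28 > Barley/first 27 > Rice/first 24 > Barley/second 23 > Sorghum/first 21 > Sorghum/second 13 > Maize/first 9 > Rice/second 7 > Cotton/second 5 > Maize/second 4.
Cotton/first (28): +8 — 22 left.
Fill Barley first block (6 at 27) — 16 left.
Rice first at 24: fill all 9 — 7 left.
Barley/second (23): +4 — 3 left.
Sorghum first at 21: only 3 left, fill 3.
Total = 28×8 + 27×6 + 24×9 + 23×4 + 21×3 = 757.

757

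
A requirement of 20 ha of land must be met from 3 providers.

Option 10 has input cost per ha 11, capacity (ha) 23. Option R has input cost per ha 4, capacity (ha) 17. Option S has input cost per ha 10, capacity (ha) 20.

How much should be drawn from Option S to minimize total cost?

3

Use providers in increasing cost order.
Option R (4): use full 17 → 3 ha to go.
Option S at 10: take 3 of its 20 → requirement met.
Option 10: unused.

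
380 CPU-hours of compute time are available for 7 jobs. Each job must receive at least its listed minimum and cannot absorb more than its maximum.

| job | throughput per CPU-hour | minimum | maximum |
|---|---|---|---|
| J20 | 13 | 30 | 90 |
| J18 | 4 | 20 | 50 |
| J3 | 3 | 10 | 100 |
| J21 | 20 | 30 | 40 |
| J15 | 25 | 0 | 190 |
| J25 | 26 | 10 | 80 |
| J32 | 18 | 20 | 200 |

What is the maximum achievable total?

Meeting every minimum uses 30+20+10+30+0+10+20 = 120 CPU-hours, leaving 260.
Rank by throughput per CPU-hour: J25 26 > J15 25 > J21 20 > J32 18 > J20 13 > J18 4 > J3 3.
J25 takes 70 more to reach its cap of 80 ; 190 left.
J15 takes 190 more to reach its cap of 190 ; 0 left.
Total = 13×30 + 4×20 + 3×10 + 20×30 + 25×190 + 26×80 + 18×20 = 8290.

8290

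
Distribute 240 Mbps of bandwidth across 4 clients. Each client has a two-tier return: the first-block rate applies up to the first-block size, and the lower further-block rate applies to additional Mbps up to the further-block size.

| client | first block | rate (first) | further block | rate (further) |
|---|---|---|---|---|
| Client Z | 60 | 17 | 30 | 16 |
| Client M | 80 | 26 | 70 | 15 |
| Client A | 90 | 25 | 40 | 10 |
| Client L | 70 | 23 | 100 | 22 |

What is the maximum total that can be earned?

5940

Rank every tier by rate: Client M/tier1 26 > Client A/tier1 25 > Client L/tier1 23 > Client L/tier2 22 > Client Z/tier1 17 > Client Z/tier2 16 > Client M/tier2 15 > Client A/tier2 10.
Client M/tier1 (26): +80 ; 160 left.
Fill Client A tier1 block (90 at 25) ; 70 left.
Client L/tier1 (23): +70 ; 0 left.
Total = 26×80 + 25×90 + 23×70 = 5940.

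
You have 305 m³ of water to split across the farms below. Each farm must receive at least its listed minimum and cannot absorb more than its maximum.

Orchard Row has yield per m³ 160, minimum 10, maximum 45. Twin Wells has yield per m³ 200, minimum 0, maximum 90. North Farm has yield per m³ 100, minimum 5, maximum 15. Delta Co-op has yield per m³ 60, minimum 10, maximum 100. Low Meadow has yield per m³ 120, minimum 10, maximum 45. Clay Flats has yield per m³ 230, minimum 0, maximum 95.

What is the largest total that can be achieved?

Meeting every minimum uses 10+0+5+10+10+0 = 35 m³, leaving 270.
Order the farms by yield per m³: Clay Flats 230 > Twin Wells 200 > Orchard Row 160 > Low Meadow 120 > North Farm 100 > Delta Co-op 60.
Clay Flats: +95 to 95 (cap) ; 175 left.
Twin Wells takes 90 more to reach its cap of 90 ; 85 left.
Orchard Row: +35 to 45 (cap) ; 50 left.
Low Meadow: +35 to 45 (cap) ; 15 left.
North Farm takes 10 more to reach its cap of 15 ; 5 left.
Only 5 left; Delta Co-op takes them to reach 15.
Total = 160×45 + 200×90 + 100×15 + 60×15 + 120×45 + 230×95 = 54850.

54850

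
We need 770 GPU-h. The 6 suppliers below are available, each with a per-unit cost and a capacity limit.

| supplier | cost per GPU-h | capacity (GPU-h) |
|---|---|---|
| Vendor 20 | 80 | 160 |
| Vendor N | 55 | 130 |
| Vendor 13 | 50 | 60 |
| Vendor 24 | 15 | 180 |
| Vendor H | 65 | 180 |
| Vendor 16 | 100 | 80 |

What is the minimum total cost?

43350

Cheapest first:
Vendor 24 at 15: take all 180 GPU-h ; 590 still needed.
Vendor 13 (50): use full 60 ; 530 GPU-h to go.
Vendor N at 55: take all 130 GPU-h ; 400 still needed.
Take 180 from Vendor H at 65 ; need 220 more.
Take 160 from Vendor 20 at 80 ; need 60 more.
Take 60 from Vendor 16 at 100 to finish.
Cost = 180×15 + 60×50 + 130×55 + 180×65 + 160×80 + 60×100 = 43350.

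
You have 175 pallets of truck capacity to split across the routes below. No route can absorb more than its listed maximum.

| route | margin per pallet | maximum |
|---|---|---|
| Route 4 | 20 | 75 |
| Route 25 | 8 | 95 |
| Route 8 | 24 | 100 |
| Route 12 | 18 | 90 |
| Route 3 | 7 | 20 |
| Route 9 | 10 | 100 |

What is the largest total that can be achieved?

Highest margin per pallet first: Route 8 24 > Route 4 20 > Route 12 18 > Route 9 10 > Route 25 8 > Route 3 7.
Route 8: +100 to 100 (cap) → 75 left.
Route 4: +75 to 75 (cap) → 0 left.
Total = 20×75 + 24×100 = 3900.

3900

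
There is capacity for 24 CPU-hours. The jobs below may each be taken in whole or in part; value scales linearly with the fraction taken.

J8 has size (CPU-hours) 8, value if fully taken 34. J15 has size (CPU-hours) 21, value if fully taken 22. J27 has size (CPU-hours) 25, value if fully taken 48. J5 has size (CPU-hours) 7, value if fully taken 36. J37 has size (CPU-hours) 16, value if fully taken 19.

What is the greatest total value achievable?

Sort by value density: J5 36/7≈5.14, J8 34/8≈4.25, J27 48/25≈1.92, J37 19/16≈1.19, J15 22/21≈1.05.
J5: take in full, 7 CPU-hours for value 36 → 17 left.
J8: take in full, 8 CPU-hours for value 34 → 9 left.
Only 9 CPU-hours remain; take 9/25 of J27 for value 48×9/25 = 17.28.
Total value = 87.28.

87.28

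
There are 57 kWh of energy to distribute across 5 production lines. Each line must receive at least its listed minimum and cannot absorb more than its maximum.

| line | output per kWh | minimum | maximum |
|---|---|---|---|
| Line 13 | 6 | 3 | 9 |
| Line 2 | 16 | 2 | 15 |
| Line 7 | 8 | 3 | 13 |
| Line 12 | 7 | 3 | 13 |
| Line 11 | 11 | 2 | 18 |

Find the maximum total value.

Meeting every minimum uses 3+2+3+3+2 = 13 kWh, leaving 44.
Order the production lines by output per kWh: Line 2 16 > Line 11 11 > Line 7 8 > Line 12 7 > Line 13 6.
Give Line 2 13 more to hit its cap of 15 ; 31 left.
Give Line 11 16 more to hit its cap of 18 ; 15 left.
Line 7: +10 to 13 (cap) ; 5 left.
Only 5 left; Line 12 takes them to reach 8.
Total = 6×3 + 16×15 + 8×13 + 7×8 + 11×18 = 616.

616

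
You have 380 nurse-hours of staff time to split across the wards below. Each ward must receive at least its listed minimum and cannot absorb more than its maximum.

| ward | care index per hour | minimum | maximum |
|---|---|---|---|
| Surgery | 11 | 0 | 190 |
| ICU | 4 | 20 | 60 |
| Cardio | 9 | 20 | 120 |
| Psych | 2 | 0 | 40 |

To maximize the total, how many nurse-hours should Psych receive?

10

Meeting every minimum uses 0+20+20+0 = 40 nurse-hours, leaving 340.
Highest care index per hour first: Surgery 11 > Cardio 9 > ICU 4 > Psych 2.
Surgery: +190 to 190 (cap) — 150 left.
Give Cardio 100 more to hit its cap of 120 — 50 left.
Give ICU 40 more to hit its cap of 60 — 10 left.
Psych: +10 (room for 40) → 10. Pool exhausted.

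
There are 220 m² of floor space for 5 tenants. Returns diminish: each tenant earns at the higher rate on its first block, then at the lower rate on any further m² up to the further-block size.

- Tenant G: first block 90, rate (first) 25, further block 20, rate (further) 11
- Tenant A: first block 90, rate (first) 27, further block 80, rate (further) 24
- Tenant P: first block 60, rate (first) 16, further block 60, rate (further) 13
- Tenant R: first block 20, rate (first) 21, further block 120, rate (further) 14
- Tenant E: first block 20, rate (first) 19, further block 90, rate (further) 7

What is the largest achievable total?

5640

Rank every tier by rate: Tenant A/first 27 > Tenant G/first 25 > Tenant A/second 24 > Tenant R/first 21 > Tenant E/first 19 > Tenant P/first 16 > Tenant R/second 14 > Tenant P/second 13 > Tenant G/second 11 > Tenant E/second 7.
Tenant A first at 27: fill all 90 — 130 left.
Tenant G/first (25): +90 — 40 left.
Tenant A/second: +40 of 80 at 24; pool empty.
Total = 27×90 + 25×90 + 24×40 = 5640.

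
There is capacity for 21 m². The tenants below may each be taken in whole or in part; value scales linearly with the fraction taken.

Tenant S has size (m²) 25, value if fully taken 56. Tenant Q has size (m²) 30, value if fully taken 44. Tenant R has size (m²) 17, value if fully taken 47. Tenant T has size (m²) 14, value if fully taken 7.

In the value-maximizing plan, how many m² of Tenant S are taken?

Best value per unit of size first: Tenant R 47/17≈2.76, Tenant S 56/25≈2.24, Tenant Q 44/30≈1.47, Tenant T 7/14≈0.5.
All 17 m² of Tenant R fit (value 47) ; 4 remain.
Only 4 m² remain; take 4/25 of Tenant S for value 56×4/25 = 8.96.

4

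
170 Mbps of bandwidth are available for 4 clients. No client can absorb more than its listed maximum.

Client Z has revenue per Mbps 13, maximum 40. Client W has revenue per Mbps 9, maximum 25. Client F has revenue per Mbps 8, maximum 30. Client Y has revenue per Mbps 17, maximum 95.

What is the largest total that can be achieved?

2440

Order the clients by revenue per Mbps: Client Y 17 > Client Z 13 > Client W 9 > Client F 8.
Client Y takes 95 to reach its cap of 95 — 75 left.
Give Client Z 40 to hit its cap of 40 — 35 left.
Client W takes 25 to reach its cap of 25 — 10 left.
Client F has room for 30 but only 10 remain, so it gets 10.
Total = 13×40 + 9×25 + 8×10 + 17×95 = 2440.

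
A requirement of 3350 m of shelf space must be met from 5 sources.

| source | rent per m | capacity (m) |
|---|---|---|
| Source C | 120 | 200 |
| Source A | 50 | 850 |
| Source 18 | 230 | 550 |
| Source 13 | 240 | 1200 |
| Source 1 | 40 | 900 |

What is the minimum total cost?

Fill from the cheapest source first.
Source 1 at 40: take all 900 m — 2450 still needed.
Source A (50): use full 850 — 1600 m to go.
Take 200 from Source C at 120 — need 1400 more.
Take 550 from Source 18 at 230 — need 850 more.
Take 850 from Source 13 at 240 to finish.
Cost = 900×40 + 850×50 + 200×120 + 550×230 + 850×240 = 433000.

433000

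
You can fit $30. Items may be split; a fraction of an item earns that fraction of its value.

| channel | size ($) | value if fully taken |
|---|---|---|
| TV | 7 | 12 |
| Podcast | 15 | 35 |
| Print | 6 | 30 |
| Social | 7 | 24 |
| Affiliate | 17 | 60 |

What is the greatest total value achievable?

114

Rank by value-to-size ratio: Print 30/6≈5, Affiliate 60/17≈3.53, Social 24/7≈3.43, Podcast 35/15≈2.33, TV 12/7≈1.71.
Print: take in full, 6 $ for value 30 — 24 left.
All 17 $ of Affiliate fit (value 60) — 7 remain.
Social: take in full, 7 $ for value 24 — 0 left.
Total value = 114.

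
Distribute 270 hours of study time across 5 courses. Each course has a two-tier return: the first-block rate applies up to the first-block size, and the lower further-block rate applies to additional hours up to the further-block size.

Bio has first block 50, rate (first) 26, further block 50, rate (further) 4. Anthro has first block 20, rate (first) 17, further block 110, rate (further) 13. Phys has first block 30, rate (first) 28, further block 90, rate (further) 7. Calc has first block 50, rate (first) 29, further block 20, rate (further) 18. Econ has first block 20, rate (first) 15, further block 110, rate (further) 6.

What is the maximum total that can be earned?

5630

Treat each block as its own option and order by rate: Calc/tier1 29 > Phys/tier1 28 > Bio/tier1 26 > Calc/tier2 18 > Anthro/tier1 17 > Econ/tier1 15 > Anthro/tier2 13 > Phys/tier2 7 > Econ/tier2 6 > Bio/tier2 4.
Calc/tier1 (29): +50 — 220 left.
Phys/tier1 (28): +30 — 190 left.
Bio/tier1 (26): +50 — 140 left.
Calc tier2 at 18: fill all 20 — 120 left.
Fill Anthro tier1 block (20 at 17) — 100 left.
Fill Econ tier1 block (20 at 15) — 80 left.
Anthro tier2 at 13: only 80 left, fill 80.
Total = 29×50 + 28×30 + 26×50 + 18×20 + 17×20 + 15×20 + 13×80 = 5630.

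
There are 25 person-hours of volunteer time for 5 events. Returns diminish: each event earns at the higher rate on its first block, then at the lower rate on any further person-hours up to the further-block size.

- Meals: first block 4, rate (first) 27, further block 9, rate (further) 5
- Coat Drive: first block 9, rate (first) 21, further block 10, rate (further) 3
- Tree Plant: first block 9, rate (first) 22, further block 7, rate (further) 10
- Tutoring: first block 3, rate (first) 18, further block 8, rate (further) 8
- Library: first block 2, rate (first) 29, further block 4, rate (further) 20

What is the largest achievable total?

573

Order all 10 blocks by rate: Library/first 29 > Meals/first 27 > Tree Plant/first 22 > Coat Drive/first 21 > Library/second 20 > Tutoring/first 18 > Tree Plant/second 10 > Tutoring/second 8 > Meals/second 5 > Coat Drive/second 3.
Library first at 29: fill all 2 — 23 left.
Meals/first (27): +4 — 19 left.
Tree Plant/first (22): +9 — 10 left.
Coat Drive/first (21): +9 — 1 left.
Library second at 20: only 1 left, fill 1.
Total = 29×2 + 27×4 + 22×9 + 21×9 + 20×1 = 573.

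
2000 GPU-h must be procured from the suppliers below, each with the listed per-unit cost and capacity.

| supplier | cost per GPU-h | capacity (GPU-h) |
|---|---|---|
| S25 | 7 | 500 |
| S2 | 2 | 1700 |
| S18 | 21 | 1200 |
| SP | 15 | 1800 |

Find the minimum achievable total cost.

Use suppliers in increasing cost order.
S2 at 2: take all 1700 GPU-h ; 300 still needed.
S25 (7): take the remaining 300 ; done.
SP, S18: unused.
Cost = 1700×2 + 300×7 = 5500.

5500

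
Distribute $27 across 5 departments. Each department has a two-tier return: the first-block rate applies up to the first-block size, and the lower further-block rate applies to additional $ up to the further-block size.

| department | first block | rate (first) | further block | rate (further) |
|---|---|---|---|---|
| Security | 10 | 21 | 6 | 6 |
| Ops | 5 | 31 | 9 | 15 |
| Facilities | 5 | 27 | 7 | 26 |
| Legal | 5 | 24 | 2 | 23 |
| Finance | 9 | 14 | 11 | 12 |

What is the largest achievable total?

701

Rank every tier by rate: Ops/T1 31 > Facilities/T1 27 > Facilities/T2 26 > Legal/T1 24 > Legal/T2 23 > Security/T1 21 > Ops/T2 15 > Finance/T1 14 > Finance/T2 12 > Security/T2 6.
Fill Ops T1 block (5 at 31) ; 22 left.
Facilities/T1 (27): +5 ; 17 left.
Facilities/T2 (26): +7 ; 10 left.
Legal T1 at 24: fill all 5 ; 5 left.
Fill Legal T2 block (2 at 23) ; 3 left.
Security/T1: +3 of 10 at 21; pool empty.
Total = 31×5 + 27×5 + 26×7 + 24×5 + 23×2 + 21×3 = 701.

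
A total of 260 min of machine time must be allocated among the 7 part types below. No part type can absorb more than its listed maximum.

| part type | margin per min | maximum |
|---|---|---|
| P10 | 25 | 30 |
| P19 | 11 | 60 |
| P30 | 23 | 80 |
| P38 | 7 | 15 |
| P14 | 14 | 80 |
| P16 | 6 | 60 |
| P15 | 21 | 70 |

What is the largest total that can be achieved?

5180

Highest margin per min first: P10 25 > P30 23 > P15 21 > P14 14 > P19 11 > P38 7 > P16 6.
P10: +30 to 30 (cap) — 230 left.
P30: +80 to 80 (cap) — 150 left.
P15: +70 to 70 (cap) — 80 left.
Give P14 80 to hit its cap of 80 — 0 left.
Total = 25×30 + 23×80 + 14×80 + 21×70 = 5180.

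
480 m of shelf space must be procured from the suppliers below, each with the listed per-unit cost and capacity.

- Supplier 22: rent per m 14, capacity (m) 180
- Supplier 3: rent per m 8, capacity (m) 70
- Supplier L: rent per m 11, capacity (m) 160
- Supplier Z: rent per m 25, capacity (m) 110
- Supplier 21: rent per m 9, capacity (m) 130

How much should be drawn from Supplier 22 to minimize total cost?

Cheapest first:
Supplier 3 (8): use full 70 ; 410 m to go.
Supplier 21 (9): use full 130 ; 280 m to go.
Supplier L (11): use full 160 ; 120 m to go.
Supplier 22 at 14: take 120 of its 180 ; requirement met.
Supplier Z: unused.

120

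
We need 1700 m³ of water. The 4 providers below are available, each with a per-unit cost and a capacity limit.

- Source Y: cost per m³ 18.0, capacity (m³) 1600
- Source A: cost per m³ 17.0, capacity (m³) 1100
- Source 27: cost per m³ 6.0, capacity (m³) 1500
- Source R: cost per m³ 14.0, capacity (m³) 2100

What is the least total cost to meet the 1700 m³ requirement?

Fill from the cheapest provider first.
Source 27 (6.0): use full 1500 — 200 m³ to go.
Source R at 14.0: take 200 of its 2100 — requirement met.
Source A, Source Y: unused.
Cost = 1500×6.0 + 200×14.0 = 11800.

11800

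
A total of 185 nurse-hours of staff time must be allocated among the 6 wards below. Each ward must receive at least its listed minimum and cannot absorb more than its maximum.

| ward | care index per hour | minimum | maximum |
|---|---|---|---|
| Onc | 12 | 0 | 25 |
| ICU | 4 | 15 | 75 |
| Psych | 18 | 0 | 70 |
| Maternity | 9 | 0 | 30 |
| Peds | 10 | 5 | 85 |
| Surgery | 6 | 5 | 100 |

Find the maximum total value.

2350

Meeting every minimum uses 0+15+0+0+5+5 = 25 nurse-hours, leaving 160.
Rank by care index per hour: Psych 18 > Onc 12 > Peds 10 > Maternity 9 > Surgery 6 > ICU 4.
Psych takes 70 more to reach its cap of 70 ; 90 left.
Give Onc 25 more to hit its cap of 25 ; 65 left.
Peds has room for 80 more but only 65 remain, so it gets 70.
Total = 12×25 + 4×15 + 18×70 + 10×70 + 6×5 = 2350.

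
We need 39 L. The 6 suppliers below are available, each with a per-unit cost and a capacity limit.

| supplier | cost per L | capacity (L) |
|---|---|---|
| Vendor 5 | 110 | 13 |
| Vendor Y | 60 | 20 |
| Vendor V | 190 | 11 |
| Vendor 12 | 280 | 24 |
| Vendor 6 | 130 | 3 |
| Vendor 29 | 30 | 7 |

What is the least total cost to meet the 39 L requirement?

2730

Fill from the cheapest supplier first.
Take 7 from Vendor 29 at 30 — need 32 more.
Vendor Y (60): use full 20 — 12 L to go.
Take 12 from Vendor 5 at 110 to finish.
Vendor 6, Vendor V, Vendor 12: unused.
Cost = 7×30 + 20×60 + 12×110 = 2730.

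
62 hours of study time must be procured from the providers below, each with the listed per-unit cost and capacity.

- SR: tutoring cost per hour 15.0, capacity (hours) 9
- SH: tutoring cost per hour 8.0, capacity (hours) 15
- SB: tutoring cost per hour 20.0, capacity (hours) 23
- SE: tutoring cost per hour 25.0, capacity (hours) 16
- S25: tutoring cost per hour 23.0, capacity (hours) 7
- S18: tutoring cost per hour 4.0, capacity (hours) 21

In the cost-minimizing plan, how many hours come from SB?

17

Use providers in increasing cost order.
S18 at 4.0: take all 21 hours → 41 still needed.
SH at 8.0: take all 15 hours → 26 still needed.
SR (15.0): use full 9 → 17 hours to go.
SB (20.0): take the remaining 17 → done.
S25, SE: unused.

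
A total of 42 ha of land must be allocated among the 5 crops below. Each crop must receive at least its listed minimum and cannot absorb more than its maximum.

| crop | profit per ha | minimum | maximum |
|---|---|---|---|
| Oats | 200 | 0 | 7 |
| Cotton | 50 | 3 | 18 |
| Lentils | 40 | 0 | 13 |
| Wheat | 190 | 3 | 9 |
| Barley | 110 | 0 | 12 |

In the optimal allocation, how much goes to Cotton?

14

Meeting every minimum uses 0+3+0+3+0 = 6 ha, leaving 36.
Highest profit per ha first: Oats 200 > Wheat 190 > Barley 110 > Cotton 50 > Lentils 40.
Oats takes 7 more to reach its cap of 7 — 29 left.
Wheat takes 6 more to reach its cap of 9 — 23 left.
Give Barley 12 more to hit its cap of 12 — 11 left.
Only 11 left; Cotton takes them to reach 14.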